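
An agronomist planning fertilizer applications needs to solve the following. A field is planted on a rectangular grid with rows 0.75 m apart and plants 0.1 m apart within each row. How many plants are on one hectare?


D = 10000 / (row_sp * plant_sp)
  = 10000 / (0.75 * 0.1)
  = 10000 / 0.0750
  = 133333.33 plants/ha


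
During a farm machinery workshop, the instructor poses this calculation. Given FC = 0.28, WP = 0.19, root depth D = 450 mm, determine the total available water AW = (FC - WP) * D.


AW = (FC - WP) * D
   = (0.28 - 0.19) * 450
   = 0.09 * 450
   = 40.50 mm


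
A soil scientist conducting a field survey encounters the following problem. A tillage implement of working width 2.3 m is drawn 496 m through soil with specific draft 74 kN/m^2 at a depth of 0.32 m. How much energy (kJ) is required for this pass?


E = k * d * w * L
  = 74 * 0.32 * 2.3 * 496
  = 27014.14 kJ


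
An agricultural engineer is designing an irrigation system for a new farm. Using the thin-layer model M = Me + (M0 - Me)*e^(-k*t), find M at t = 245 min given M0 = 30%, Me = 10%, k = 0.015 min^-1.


M = Me + (M0 - Me) * e^(-k*t)
  = 10 + (30 - 10) * e^(-0.015*245)
  = 10 + 20 * e^(-3.675)
  = 10 + 20 * 0.02535
  = 10 + 0.5070
  = 10.51%


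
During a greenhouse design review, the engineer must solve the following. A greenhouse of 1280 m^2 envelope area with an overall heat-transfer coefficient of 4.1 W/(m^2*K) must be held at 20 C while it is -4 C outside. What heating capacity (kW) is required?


dT = 20 - (-4) = 24 K
Q = U * A * dT
  = 4.1 * 1280 * 24
  = 125952 W = 125.95 kW


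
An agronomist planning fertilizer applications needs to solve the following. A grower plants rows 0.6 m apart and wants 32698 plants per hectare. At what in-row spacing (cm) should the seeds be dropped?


spacing = 10000 / (row_sp * density)
        = 10000 / (0.6 * 32698)
        = 10000 / 19618.80
        = 0.50972 m = 50.97 cm


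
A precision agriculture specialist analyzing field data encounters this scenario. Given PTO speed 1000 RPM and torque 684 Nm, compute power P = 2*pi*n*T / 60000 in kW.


P = 2*pi*n*T / 60000
  = 2*pi * 1000 * 684 / 60000
  = 4297698.75 / 60000
  = 71.63 kW


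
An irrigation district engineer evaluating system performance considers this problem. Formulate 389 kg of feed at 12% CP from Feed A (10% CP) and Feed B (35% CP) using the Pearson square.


parts_A = CP_b - target = 35 - 12 = 23
parts_B = target - CP_a = 12 - 10 = 2
total_parts = 23 + 2 = 25
Feed A = 389 * 23 / 25 = 357.88 kg
Feed B = 389 * 2 / 25 = 31.12 kg

357.88 kg


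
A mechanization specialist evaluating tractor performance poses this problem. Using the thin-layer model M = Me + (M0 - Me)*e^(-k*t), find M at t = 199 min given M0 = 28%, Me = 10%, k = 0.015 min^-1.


M = Me + (M0 - Me) * e^(-k*t)
  = 10 + (28 - 10) * e^(-0.015*199)
  = 10 + 18 * e^(-2.985)
  = 10 + 18 * 0.05054
  = 10 + 0.9097
  = 10.91%


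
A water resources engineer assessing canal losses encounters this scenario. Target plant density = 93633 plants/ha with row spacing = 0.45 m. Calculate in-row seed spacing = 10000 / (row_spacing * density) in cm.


spacing = 10000 / (row_sp * density)
        = 10000 / (0.45 * 93633)
        = 10000 / 42134.85
        = 0.23733 m = 23.73 cm


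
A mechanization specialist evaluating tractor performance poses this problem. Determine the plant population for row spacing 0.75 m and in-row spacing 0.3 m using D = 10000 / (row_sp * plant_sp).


D = 10000 / (row_sp * plant_sp)
  = 10000 / (0.75 * 0.3)
  = 10000 / 0.2250
  = 44444.44 plants/ha


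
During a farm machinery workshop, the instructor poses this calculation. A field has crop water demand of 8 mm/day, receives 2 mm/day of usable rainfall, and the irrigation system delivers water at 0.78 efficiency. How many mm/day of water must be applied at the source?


IWR = (ETc - Pe) / Ea
    = (8 - 2) / 0.78
    = 6 / 0.78
    = 7.69 mm/day


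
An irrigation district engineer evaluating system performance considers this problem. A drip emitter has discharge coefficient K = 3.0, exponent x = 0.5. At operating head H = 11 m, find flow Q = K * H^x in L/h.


Q = K * H^x
  = 3.0 * 11^0.5
  = 3.0 * 3.3166
  = 9.95 L/h


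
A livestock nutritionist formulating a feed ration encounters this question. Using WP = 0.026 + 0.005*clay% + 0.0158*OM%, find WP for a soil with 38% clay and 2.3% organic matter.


WP = 0.026 + 0.005*38 + 0.0158*2.3
   = 0.026 + 0.1900 + 0.0363
   = 0.2523


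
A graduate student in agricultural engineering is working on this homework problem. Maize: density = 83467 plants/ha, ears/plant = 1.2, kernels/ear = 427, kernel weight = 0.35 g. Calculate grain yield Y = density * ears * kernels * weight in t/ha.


Y = density * ears * kernels * kw
  = 83467 * 1.2 * 427 * 0.35 g/ha
  = 14968971.78 g/ha
  = 14968.97 kg/ha = 14.97 t/ha


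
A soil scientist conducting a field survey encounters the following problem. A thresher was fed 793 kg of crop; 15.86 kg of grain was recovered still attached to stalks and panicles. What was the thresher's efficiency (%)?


eta = (total - unthreshed) / total * 100
    = (793 - 15.86) / 793 * 100
    = 777.14 / 793 * 100
    = 98%


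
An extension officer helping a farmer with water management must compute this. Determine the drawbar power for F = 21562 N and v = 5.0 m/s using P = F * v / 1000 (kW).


P = F * v / 1000
  = 21562 * 5.0 / 1000
  = 107810 / 1000
  = 107.81 kW


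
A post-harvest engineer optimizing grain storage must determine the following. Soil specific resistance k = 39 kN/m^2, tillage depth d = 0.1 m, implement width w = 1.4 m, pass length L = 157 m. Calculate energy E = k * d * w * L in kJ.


E = k * d * w * L
  = 39 * 0.1 * 1.4 * 157
  = 857.22 kJ


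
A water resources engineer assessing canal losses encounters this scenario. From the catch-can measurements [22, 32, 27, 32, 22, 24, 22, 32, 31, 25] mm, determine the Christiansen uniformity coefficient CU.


xbar = 269 / 10 = 26.900
sum|xi - xbar| = 39
CU = 100 * (1 - 39 / (10 * 26.900))
   = 100 * (1 - 0.1450)
   = 85.50%


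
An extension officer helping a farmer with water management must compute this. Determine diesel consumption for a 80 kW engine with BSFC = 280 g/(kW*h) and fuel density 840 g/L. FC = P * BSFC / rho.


FC = P * BSFC / rho_fuel
   = 80 * 280 / 840
   = 22400 / 840
   = 26.67 L/h


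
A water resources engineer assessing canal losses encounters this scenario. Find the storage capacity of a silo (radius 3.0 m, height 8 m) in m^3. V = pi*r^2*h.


V = pi * r^2 * h
  = pi * 3.0^2 * 8
  = pi * 9 * 8
  = 226.19 m^3


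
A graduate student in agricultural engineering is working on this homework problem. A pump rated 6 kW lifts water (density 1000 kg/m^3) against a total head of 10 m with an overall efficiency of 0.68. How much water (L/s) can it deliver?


Q = (P * 1000 * eta) / (rho * g * H)
  = (6 * 1000 * 0.68) / (1000 * 9.81 * 10)
  = 4080 / 98100
  = 0.04159 m^3/s = 41.59 L/s


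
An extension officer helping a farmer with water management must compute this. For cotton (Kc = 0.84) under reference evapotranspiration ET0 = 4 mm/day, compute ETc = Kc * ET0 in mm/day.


ETc = Kc * ET0
    = 0.84 * 4
    = 3.36 mm/day


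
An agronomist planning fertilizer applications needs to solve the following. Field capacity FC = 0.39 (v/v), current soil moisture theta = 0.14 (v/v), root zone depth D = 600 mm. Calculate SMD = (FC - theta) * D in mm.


SMD = (FC - theta) * D
    = (0.39 - 0.14) * 600
    = 0.250 * 600
    = 150 mm


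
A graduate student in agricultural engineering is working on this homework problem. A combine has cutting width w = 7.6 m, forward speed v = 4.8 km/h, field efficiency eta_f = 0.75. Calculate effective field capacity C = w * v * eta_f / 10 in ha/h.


C = w * v * eta_f / 10
  = 7.6 * 4.8 * 0.75 / 10
  = 27.36 / 10
  = 2.74 ha/h


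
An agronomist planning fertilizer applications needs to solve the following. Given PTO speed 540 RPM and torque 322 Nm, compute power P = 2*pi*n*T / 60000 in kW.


P = 2*pi*n*T / 60000
  = 2*pi * 540 * 322 / 60000
  = 1092520.26 / 60000
  = 18.21 kW


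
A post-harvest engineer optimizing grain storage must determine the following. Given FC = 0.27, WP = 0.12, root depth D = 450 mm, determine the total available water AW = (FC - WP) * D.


AW = (FC - WP) * D
   = (0.27 - 0.12) * 450
   = 0.15 * 450
   = 67.50 mm


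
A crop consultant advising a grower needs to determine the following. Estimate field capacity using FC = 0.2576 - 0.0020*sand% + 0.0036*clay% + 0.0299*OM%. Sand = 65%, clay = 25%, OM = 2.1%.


FC = 0.2576 - 0.0020*65 + 0.0036*25 + 0.0299*2.1
   = 0.2576 - 0.1300 + 0.0900 + 0.0628
   = 0.2804


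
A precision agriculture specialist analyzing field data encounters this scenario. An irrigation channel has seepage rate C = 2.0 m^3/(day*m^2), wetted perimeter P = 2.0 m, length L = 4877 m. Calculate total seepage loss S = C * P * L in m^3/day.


S = C * P * L
  = 2.0 * 2.0 * 4877
  = 19508 m^3/day


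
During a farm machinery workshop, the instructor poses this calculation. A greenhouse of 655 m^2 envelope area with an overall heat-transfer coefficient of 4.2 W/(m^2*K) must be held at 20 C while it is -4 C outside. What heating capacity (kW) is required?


dT = 20 - (-4) = 24 K
Q = U * A * dT
  = 4.2 * 655 * 24
  = 66024 W = 66.02 kW


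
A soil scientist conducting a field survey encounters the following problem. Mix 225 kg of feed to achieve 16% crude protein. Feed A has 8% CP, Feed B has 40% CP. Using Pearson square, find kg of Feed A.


parts_A = CP_b - target = 40 - 16 = 24
parts_B = target - CP_a = 16 - 8 = 8
total_parts = 24 + 8 = 32
Feed A = 225 * 24 / 32 = 168.75 kg
Feed B = 225 * 8 / 32 = 56.25 kg

168.75 kg


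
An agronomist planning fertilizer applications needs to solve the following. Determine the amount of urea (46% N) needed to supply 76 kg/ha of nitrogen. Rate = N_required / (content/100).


Rate = N_required / (N_content / 100)
     = 76 / (46 / 100)
     = 76 / 0.46
     = 165.22 kg/ha


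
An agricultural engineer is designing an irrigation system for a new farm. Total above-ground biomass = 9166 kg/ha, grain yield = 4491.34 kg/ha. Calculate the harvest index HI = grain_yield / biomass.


HI = grain_yield / biomass
   = 4491.34 / 9166
   = 0.49


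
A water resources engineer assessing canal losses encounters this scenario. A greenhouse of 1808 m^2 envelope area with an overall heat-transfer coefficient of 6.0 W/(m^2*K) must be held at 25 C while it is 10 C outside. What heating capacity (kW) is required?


dT = 25 - (10) = 15 K
Q = U * A * dT
  = 6.0 * 1808 * 15
  = 162720 W = 162.72 kW


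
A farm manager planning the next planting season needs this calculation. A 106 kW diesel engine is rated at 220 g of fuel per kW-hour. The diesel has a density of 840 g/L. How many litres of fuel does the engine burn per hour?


FC = P * BSFC / rho_fuel
   = 106 * 220 / 840
   = 23320 / 840
   = 27.76 L/h


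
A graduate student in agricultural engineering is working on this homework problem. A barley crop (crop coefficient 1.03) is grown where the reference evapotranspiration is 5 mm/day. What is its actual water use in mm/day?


ETc = Kc * ET0
    = 1.03 * 5
    = 5.15 mm/day


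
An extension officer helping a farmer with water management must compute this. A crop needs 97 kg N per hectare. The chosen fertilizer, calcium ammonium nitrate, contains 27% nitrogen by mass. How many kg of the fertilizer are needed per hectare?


Rate = N_required / (N_content / 100)
     = 97 / (27 / 100)
     = 97 / 0.27
     = 359.26 kg/ha


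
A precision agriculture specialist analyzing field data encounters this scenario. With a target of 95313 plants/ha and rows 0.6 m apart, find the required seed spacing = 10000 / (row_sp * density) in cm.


spacing = 10000 / (row_sp * density)
        = 10000 / (0.6 * 95313)
        = 10000 / 57187.80
        = 0.17486 m = 17.49 cm


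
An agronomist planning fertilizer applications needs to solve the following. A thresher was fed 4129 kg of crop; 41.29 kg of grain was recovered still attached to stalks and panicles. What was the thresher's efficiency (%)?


eta = (total - unthreshed) / total * 100
    = (4129 - 41.29) / 4129 * 100
    = 4087.71 / 4129 * 100
    = 99%


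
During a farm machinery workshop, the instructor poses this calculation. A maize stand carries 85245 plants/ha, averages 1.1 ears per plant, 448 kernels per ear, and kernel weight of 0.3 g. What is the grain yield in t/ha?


Y = density * ears * kernels * kw
  = 85245 * 1.1 * 448 * 0.3 g/ha
  = 12602620.80 g/ha
  = 12602.62 kg/ha = 12.60 t/ha


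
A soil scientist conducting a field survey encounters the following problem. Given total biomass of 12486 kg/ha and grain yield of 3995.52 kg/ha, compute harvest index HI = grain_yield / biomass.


HI = grain_yield / biomass
   = 3995.52 / 12486
   = 0.32


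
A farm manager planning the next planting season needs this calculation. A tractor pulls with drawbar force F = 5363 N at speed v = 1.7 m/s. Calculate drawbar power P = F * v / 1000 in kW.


P = F * v / 1000
  = 5363 * 1.7 / 1000
  = 9117.10 / 1000
  = 9.12 kW


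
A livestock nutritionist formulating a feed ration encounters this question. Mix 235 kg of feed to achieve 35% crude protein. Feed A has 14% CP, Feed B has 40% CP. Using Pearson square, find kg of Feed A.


parts_A = CP_b - target = 40 - 35 = 5
parts_B = target - CP_a = 35 - 14 = 21
total_parts = 5 + 21 = 26
Feed A = 235 * 5 / 26 = 45.19 kg
Feed B = 235 * 21 / 26 = 189.81 kg

45.19 kg


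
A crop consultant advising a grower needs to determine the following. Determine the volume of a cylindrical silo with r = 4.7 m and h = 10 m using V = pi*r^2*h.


V = pi * r^2 * h
  = pi * 4.7^2 * 10
  = pi * 22.09 * 10
  = 693.98 m^3


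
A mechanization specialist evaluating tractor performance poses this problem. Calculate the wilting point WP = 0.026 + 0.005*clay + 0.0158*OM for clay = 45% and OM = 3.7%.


WP = 0.026 + 0.005*45 + 0.0158*3.7
   = 0.026 + 0.2250 + 0.0585
   = 0.3095


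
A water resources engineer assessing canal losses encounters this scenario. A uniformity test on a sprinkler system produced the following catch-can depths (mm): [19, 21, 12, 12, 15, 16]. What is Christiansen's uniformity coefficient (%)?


xbar = 95 / 6 = 15.833
sum|xi - xbar| = 17
CU = 100 * (1 - 17 / (6 * 15.833))
   = 100 * (1 - 0.1789)
   = 82.11%


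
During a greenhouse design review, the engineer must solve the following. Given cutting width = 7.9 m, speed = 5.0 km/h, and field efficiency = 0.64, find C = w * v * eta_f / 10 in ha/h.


C = w * v * eta_f / 10
  = 7.9 * 5.0 * 0.64 / 10
  = 25.28 / 10
  = 2.53 ha/h


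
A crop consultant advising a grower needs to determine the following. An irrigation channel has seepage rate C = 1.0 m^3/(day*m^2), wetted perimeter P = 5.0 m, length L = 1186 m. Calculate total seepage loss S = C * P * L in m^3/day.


S = C * P * L
  = 1.0 * 5.0 * 1186
  = 5930 m^3/day


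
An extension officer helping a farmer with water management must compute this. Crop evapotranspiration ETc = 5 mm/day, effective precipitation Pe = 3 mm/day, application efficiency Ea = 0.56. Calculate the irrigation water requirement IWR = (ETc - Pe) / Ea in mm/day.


IWR = (ETc - Pe) / Ea
    = (5 - 3) / 0.56
    = 2 / 0.56
    = 3.57 mm/day


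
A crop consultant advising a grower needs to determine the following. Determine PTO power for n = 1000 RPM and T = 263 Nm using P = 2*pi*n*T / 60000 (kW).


P = 2*pi*n*T / 60000
  = 2*pi * 1000 * 263 / 60000
  = 1652477.74 / 60000
  = 27.54 kW


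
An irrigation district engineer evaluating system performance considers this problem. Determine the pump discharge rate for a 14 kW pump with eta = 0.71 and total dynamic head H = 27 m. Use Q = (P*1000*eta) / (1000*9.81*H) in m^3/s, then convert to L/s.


Q = (P * 1000 * eta) / (rho * g * H)
  = (14 * 1000 * 0.71) / (1000 * 9.81 * 27)
  = 9940 / 264870
  = 0.03753 m^3/s = 37.53 L/s


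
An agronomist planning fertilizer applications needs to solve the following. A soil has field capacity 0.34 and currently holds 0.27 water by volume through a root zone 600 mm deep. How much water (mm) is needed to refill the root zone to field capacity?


SMD = (FC - theta) * D
    = (0.34 - 0.27) * 600
    = 0.070 * 600
    = 42 mm


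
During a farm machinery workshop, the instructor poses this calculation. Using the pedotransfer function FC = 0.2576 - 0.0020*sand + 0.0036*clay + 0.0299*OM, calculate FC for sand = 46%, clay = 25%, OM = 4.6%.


FC = 0.2576 - 0.0020*46 + 0.0036*25 + 0.0299*4.6
   = 0.2576 - 0.0920 + 0.0900 + 0.1375
   = 0.3931


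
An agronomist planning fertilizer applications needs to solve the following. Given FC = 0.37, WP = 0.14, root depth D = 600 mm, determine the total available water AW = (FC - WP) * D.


AW = (FC - WP) * D
   = (0.37 - 0.14) * 600
   = 0.23 * 600
   = 138 mm


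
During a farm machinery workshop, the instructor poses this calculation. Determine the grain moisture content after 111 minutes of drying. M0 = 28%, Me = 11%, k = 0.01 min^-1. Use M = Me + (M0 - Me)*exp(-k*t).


M = Me + (M0 - Me) * e^(-k*t)
  = 11 + (28 - 11) * e^(-0.01*111)
  = 11 + 17 * e^(-1.110)
  = 11 + 17 * 0.32956
  = 11 + 5.6025
  = 16.60%


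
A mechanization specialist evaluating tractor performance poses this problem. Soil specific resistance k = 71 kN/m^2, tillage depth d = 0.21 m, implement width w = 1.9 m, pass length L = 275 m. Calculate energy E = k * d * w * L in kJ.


E = k * d * w * L
  = 71 * 0.21 * 1.9 * 275
  = 7790.48 kJ


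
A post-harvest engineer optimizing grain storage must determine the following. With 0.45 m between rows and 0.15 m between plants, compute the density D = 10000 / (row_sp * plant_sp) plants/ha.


D = 10000 / (row_sp * plant_sp)
  = 10000 / (0.45 * 0.15)
  = 10000 / 0.0675
  = 148148.15 plants/ha


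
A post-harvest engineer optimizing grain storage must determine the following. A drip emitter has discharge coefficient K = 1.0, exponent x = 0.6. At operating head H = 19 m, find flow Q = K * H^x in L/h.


Q = K * H^x
  = 1.0 * 19^0.6
  = 1.0 * 5.8513
  = 5.85 L/h


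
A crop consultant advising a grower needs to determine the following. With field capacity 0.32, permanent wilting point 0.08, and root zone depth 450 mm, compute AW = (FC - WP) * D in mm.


AW = (FC - WP) * D
   = (0.32 - 0.08) * 450
   = 0.24 * 450
   = 108 mm


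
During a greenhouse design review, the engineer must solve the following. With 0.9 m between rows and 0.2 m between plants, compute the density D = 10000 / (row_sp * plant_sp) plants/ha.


D = 10000 / (row_sp * plant_sp)
  = 10000 / (0.9 * 0.2)
  = 10000 / 0.1800
  = 55555.56 plants/ha


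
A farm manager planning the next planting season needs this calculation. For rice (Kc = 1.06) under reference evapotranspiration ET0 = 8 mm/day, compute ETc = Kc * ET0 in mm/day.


ETc = Kc * ET0
    = 1.06 * 8
    = 8.48 mm/day


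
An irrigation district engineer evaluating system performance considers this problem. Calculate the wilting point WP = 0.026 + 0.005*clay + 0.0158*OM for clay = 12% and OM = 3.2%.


WP = 0.026 + 0.005*12 + 0.0158*3.2
   = 0.026 + 0.0600 + 0.0506
   = 0.1366


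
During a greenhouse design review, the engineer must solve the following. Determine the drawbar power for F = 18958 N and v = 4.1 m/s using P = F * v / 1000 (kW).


P = F * v / 1000
  = 18958 * 4.1 / 1000
  = 77727.80 / 1000
  = 77.73 kW


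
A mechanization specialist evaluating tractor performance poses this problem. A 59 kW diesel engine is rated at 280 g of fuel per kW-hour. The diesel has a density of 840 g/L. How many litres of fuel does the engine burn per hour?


FC = P * BSFC / rho_fuel
   = 59 * 280 / 840
   = 16520 / 840
   = 19.67 L/h


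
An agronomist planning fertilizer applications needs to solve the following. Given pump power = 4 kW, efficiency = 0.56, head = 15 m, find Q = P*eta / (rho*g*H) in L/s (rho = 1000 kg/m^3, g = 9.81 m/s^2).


Q = (P * 1000 * eta) / (rho * g * H)
  = (4 * 1000 * 0.56) / (1000 * 9.81 * 15)
  = 2240 / 147150
  = 0.01522 m^3/s = 15.22 L/s


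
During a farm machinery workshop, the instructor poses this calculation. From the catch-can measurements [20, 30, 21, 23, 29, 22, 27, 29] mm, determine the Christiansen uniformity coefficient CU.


xbar = 201 / 8 = 25.125
sum|xi - xbar| = 29
CU = 100 * (1 - 29 / (8 * 25.125))
   = 100 * (1 - 0.1443)
   = 85.57%


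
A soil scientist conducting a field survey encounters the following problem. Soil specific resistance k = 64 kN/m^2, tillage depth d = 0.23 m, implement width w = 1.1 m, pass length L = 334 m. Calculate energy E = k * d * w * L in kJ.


E = k * d * w * L
  = 64 * 0.23 * 1.1 * 334
  = 5408.13 kJ


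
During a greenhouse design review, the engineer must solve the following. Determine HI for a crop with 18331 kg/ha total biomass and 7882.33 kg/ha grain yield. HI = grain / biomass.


HI = grain_yield / biomass
   = 7882.33 / 18331
   = 0.43


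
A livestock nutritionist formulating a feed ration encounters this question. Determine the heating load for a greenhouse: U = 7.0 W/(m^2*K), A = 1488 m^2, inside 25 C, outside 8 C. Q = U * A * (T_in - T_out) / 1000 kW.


dT = 25 - (8) = 17 K
Q = U * A * dT
  = 7.0 * 1488 * 17
  = 177072 W = 177.07 kW


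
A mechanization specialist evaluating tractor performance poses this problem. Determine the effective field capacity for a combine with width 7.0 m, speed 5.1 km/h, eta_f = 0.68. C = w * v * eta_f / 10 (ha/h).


C = w * v * eta_f / 10
  = 7.0 * 5.1 * 0.68 / 10
  = 24.28 / 10
  = 2.43 ha/h


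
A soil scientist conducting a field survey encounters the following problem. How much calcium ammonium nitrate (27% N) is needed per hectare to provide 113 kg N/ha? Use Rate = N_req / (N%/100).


Rate = N_required / (N_content / 100)
     = 113 / (27 / 100)
     = 113 / 0.27
     = 418.52 kg/ha


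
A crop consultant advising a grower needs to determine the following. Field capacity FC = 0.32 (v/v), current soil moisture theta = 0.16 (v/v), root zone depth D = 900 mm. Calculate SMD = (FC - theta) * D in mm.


SMD = (FC - theta) * D
    = (0.32 - 0.16) * 900
    = 0.160 * 900
    = 144 mm


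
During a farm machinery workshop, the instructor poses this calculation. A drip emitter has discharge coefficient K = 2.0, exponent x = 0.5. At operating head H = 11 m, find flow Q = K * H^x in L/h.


Q = K * H^x
  = 2.0 * 11^0.5
  = 2.0 * 3.3166
  = 6.63 L/h


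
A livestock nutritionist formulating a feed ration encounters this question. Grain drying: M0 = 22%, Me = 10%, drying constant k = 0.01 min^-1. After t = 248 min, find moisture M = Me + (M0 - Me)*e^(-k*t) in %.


M = Me + (M0 - Me) * e^(-k*t)
  = 10 + (22 - 10) * e^(-0.01*248)
  = 10 + 12 * e^(-2.480)
  = 10 + 12 * 0.08374
  = 10 + 1.0049
  = 11.00%


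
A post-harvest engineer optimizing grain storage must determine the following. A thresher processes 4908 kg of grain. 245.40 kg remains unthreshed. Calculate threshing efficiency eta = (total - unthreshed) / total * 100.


eta = (total - unthreshed) / total * 100
    = (4908 - 245.40) / 4908 * 100
    = 4662.60 / 4908 * 100
    = 95%


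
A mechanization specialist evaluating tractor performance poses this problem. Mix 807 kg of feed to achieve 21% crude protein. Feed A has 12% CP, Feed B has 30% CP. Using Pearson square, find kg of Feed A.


parts_A = CP_b - target = 30 - 21 = 9
parts_B = target - CP_a = 21 - 12 = 9
total_parts = 9 + 9 = 18
Feed A = 807 * 9 / 18 = 403.50 kg
Feed B = 807 * 9 / 18 = 403.50 kg


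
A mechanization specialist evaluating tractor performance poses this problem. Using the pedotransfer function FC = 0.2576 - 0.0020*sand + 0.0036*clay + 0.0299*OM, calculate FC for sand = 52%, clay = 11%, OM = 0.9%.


FC = 0.2576 - 0.0020*52 + 0.0036*11 + 0.0299*0.9
   = 0.2576 - 0.1040 + 0.0396 + 0.0269
   = 0.2201


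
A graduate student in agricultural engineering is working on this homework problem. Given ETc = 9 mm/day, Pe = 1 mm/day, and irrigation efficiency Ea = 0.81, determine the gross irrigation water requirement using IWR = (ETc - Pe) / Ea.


IWR = (ETc - Pe) / Ea
    = (9 - 1) / 0.81
    = 8 / 0.81
    = 9.88 mm/day


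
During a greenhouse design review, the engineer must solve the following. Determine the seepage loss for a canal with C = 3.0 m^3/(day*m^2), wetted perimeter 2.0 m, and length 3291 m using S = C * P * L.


S = C * P * L
  = 3.0 * 2.0 * 3291
  = 19746 m^3/day


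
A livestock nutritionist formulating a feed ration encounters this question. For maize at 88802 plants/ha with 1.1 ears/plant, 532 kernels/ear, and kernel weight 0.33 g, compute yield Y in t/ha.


Y = density * ears * kernels * kw
  = 88802 * 1.1 * 532 * 0.33 g/ha
  = 17149087.03 g/ha
  = 17149.09 kg/ha = 17.15 t/ha


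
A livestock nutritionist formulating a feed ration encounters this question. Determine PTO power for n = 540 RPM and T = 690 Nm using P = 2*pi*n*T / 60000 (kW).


P = 2*pi*n*T / 60000
  = 2*pi * 540 * 690 / 60000
  = 2341114.85 / 60000
  = 39.02 kW


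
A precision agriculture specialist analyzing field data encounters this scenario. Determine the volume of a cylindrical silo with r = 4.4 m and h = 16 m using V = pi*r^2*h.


V = pi * r^2 * h
  = pi * 4.4^2 * 16
  = pi * 19.36 * 16
  = 973.14 m^3


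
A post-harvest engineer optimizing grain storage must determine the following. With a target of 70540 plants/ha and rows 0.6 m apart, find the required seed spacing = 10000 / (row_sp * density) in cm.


spacing = 10000 / (row_sp * density)
        = 10000 / (0.6 * 70540)
        = 10000 / 42324
        = 0.23627 m = 23.63 cm


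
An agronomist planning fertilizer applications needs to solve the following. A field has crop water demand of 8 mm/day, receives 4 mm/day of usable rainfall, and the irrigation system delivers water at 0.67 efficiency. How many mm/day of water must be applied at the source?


IWR = (ETc - Pe) / Ea
    = (8 - 4) / 0.67
    = 4 / 0.67
    = 5.97 mm/day


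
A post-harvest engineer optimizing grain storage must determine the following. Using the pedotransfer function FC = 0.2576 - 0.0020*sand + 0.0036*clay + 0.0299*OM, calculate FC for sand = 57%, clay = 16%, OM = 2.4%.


FC = 0.2576 - 0.0020*57 + 0.0036*16 + 0.0299*2.4
   = 0.2576 - 0.1140 + 0.0576 + 0.0718
   = 0.2730


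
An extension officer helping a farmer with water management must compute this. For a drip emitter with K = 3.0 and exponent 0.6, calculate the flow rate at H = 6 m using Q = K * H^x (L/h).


Q = K * H^x
  = 3.0 * 6^0.6
  = 3.0 * 2.9302
  = 8.79 L/h


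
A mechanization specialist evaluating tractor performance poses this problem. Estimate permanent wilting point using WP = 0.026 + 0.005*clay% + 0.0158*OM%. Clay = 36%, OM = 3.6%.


WP = 0.026 + 0.005*36 + 0.0158*3.6
   = 0.026 + 0.1800 + 0.0569
   = 0.2629


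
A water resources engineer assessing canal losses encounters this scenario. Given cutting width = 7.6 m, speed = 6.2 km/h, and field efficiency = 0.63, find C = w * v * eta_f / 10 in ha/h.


C = w * v * eta_f / 10
  = 7.6 * 6.2 * 0.63 / 10
  = 29.69 / 10
  = 2.97 ha/h


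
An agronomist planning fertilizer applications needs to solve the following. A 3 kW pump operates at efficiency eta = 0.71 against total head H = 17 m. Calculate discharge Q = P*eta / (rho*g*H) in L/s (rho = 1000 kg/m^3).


Q = (P * 1000 * eta) / (rho * g * H)
  = (3 * 1000 * 0.71) / (1000 * 9.81 * 17)
  = 2130 / 166770
  = 0.01277 m^3/s = 12.77 L/s


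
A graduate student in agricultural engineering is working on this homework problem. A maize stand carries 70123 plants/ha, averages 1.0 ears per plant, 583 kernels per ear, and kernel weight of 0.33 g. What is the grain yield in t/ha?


Y = density * ears * kernels * kw
  = 70123 * 1.0 * 583 * 0.33 g/ha
  = 13490963.97 g/ha
  = 13490.96 kg/ha = 13.49 t/ha


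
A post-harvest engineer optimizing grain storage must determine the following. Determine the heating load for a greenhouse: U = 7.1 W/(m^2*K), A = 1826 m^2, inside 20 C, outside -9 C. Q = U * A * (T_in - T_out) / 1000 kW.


dT = 20 - (-9) = 29 K
Q = U * A * dT
  = 7.1 * 1826 * 29
  = 375973.40 W = 375.97 kW


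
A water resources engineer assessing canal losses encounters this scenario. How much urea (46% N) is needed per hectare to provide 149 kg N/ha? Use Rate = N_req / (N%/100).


Rate = N_required / (N_content / 100)
     = 149 / (46 / 100)
     = 149 / 0.46
     = 323.91 kg/ha


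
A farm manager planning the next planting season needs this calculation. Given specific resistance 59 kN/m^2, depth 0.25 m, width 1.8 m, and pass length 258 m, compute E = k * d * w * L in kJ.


E = k * d * w * L
  = 59 * 0.25 * 1.8 * 258
  = 6849.90 kJ


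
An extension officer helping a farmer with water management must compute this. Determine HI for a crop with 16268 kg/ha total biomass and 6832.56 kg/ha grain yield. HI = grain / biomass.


HI = grain_yield / biomass
   = 6832.56 / 16268
   = 0.42


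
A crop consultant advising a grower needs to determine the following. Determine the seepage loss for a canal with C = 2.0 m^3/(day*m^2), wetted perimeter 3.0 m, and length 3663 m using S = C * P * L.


S = C * P * L
  = 2.0 * 3.0 * 3663
  = 21978 m^3/day


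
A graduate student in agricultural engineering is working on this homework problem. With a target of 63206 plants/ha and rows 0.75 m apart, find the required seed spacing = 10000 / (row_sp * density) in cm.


spacing = 10000 / (row_sp * density)
        = 10000 / (0.75 * 63206)
        = 10000 / 47404.50
        = 0.21095 m = 21.10 cm


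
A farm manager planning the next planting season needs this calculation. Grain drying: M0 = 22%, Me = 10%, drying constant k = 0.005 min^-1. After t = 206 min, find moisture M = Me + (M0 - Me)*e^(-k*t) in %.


M = Me + (M0 - Me) * e^(-k*t)
  = 10 + (22 - 10) * e^(-0.005*206)
  = 10 + 12 * e^(-1.030)
  = 10 + 12 * 0.35701
  = 10 + 4.2841
  = 14.28%


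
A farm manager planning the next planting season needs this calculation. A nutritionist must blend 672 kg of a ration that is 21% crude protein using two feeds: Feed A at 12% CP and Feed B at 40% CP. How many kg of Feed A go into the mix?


parts_A = CP_b - target = 40 - 21 = 19
parts_B = target - CP_a = 21 - 12 = 9
total_parts = 19 + 9 = 28
Feed A = 672 * 19 / 28 = 456 kg
Feed B = 672 * 9 / 28 = 216 kg

456 kg


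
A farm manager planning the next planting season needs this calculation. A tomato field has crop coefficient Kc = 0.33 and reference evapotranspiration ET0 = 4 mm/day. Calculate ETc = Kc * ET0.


ETc = Kc * ET0
    = 0.33 * 4
    = 1.32 mm/day


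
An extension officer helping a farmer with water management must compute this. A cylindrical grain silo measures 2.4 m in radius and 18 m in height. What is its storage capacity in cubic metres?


V = pi * r^2 * h
  = pi * 2.4^2 * 18
  = pi * 5.76 * 18
  = 325.72 m^3


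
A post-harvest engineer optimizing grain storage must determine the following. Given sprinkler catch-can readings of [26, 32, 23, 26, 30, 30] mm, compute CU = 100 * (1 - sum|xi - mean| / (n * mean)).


xbar = 167 / 6 = 27.833
sum|xi - xbar| = 17
CU = 100 * (1 - 17 / (6 * 27.833))
   = 100 * (1 - 0.1018)
   = 89.82%


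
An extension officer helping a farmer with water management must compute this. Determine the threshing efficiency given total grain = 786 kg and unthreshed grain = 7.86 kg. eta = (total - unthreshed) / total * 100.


eta = (total - unthreshed) / total * 100
    = (786 - 7.86) / 786 * 100
    = 778.14 / 786 * 100
    = 99%


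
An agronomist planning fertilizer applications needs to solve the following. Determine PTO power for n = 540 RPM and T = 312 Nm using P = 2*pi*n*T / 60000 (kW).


P = 2*pi*n*T / 60000
  = 2*pi * 540 * 312 / 60000
  = 1058591.06 / 60000
  = 17.64 kW


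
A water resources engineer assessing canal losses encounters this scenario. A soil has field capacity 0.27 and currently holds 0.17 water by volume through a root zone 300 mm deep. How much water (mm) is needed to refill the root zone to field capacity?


SMD = (FC - theta) * D
    = (0.27 - 0.17) * 300
    = 0.100 * 300
    = 30 mm


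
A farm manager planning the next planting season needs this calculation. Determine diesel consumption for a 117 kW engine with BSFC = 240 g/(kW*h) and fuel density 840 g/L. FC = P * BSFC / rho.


FC = P * BSFC / rho_fuel
   = 117 * 240 / 840
   = 28080 / 840
   = 33.43 L/h


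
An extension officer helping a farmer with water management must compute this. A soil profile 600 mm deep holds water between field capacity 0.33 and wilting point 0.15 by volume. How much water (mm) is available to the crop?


AW = (FC - WP) * D
   = (0.33 - 0.15) * 600
   = 0.18 * 600
   = 108 mm


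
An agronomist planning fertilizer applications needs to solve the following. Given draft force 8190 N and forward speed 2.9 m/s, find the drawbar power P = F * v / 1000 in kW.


P = F * v / 1000
  = 8190 * 2.9 / 1000
  = 23751 / 1000
  = 23.75 kW


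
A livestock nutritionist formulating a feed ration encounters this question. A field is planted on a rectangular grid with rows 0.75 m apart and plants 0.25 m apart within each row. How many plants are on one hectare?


D = 10000 / (row_sp * plant_sp)
  = 10000 / (0.75 * 0.25)
  = 10000 / 0.1875
  = 53333.33 plants/ha


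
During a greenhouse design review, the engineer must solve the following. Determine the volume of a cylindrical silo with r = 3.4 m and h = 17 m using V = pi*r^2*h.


V = pi * r^2 * h
  = pi * 3.4^2 * 17
  = pi * 11.56 * 17
  = 617.39 m^3


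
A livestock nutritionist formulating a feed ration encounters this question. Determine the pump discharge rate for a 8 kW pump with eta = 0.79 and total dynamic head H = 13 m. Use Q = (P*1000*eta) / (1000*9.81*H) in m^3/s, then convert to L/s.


Q = (P * 1000 * eta) / (rho * g * H)
  = (8 * 1000 * 0.79) / (1000 * 9.81 * 13)
  = 6320 / 127530
  = 0.04956 m^3/s = 49.56 L/s


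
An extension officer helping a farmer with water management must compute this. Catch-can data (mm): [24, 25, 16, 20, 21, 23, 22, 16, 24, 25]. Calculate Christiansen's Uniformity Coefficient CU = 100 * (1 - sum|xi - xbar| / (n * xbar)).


xbar = 216 / 10 = 21.600
sum|xi - xbar| = 26.800
CU = 100 * (1 - 26.800 / (10 * 21.600))
   = 100 * (1 - 0.1241)
   = 87.59%


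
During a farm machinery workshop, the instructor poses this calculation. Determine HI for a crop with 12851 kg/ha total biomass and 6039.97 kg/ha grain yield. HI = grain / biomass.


HI = grain_yield / biomass
   = 6039.97 / 12851
   = 0.47


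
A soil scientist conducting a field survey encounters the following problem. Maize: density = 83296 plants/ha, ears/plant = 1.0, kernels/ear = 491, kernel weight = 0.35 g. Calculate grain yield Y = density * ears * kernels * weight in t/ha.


Y = density * ears * kernels * kw
  = 83296 * 1.0 * 491 * 0.35 g/ha
  = 14314417.60 g/ha
  = 14314.42 kg/ha = 14.31 t/ha


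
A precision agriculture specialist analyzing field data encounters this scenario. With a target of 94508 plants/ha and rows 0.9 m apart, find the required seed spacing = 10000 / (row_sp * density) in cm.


spacing = 10000 / (row_sp * density)
        = 10000 / (0.9 * 94508)
        = 10000 / 85057.20
        = 0.11757 m = 11.76 cm


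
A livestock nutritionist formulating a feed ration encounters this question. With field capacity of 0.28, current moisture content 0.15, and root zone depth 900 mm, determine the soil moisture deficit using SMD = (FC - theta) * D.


SMD = (FC - theta) * D
    = (0.28 - 0.15) * 900
    = 0.130 * 900
    = 117 mm


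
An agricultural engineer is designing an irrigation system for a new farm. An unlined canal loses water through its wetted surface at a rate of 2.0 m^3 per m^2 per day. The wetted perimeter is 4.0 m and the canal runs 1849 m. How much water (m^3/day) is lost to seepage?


S = C * P * L
  = 2.0 * 4.0 * 1849
  = 14792 m^3/day


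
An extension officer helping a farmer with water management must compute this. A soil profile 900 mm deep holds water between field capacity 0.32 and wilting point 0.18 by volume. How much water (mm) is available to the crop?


AW = (FC - WP) * D
   = (0.32 - 0.18) * 900
   = 0.14 * 900
   = 126 mm


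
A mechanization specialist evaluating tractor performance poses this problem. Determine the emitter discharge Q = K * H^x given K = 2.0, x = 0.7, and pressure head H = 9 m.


Q = K * H^x
  = 2.0 * 9^0.7
  = 2.0 * 4.6555
  = 9.31 L/h


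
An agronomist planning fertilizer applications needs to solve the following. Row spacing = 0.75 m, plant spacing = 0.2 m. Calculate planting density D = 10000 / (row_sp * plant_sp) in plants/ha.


D = 10000 / (row_sp * plant_sp)
  = 10000 / (0.75 * 0.2)
  = 10000 / 0.1500
  = 66666.67 plants/ha


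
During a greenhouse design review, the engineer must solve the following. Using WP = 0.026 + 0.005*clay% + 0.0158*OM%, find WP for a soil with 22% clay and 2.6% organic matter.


WP = 0.026 + 0.005*22 + 0.0158*2.6
   = 0.026 + 0.1100 + 0.0411
   = 0.1771


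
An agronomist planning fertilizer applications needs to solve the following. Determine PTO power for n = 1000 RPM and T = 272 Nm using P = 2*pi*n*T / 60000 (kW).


P = 2*pi*n*T / 60000
  = 2*pi * 1000 * 272 / 60000
  = 1709026.40 / 60000
  = 28.48 kW


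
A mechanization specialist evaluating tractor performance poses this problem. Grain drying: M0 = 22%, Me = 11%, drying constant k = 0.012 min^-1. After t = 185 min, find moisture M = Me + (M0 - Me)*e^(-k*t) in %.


M = Me + (M0 - Me) * e^(-k*t)
  = 11 + (22 - 11) * e^(-0.012*185)
  = 11 + 11 * e^(-2.220)
  = 11 + 11 * 0.10861
  = 11 + 1.1947
  = 12.19%


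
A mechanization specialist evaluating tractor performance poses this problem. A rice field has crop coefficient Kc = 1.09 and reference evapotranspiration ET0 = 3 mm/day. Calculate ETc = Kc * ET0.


ETc = Kc * ET0
    = 1.09 * 3
    = 3.27 mm/day


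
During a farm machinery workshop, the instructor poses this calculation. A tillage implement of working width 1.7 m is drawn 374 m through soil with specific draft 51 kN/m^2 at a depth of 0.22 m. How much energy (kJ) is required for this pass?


E = k * d * w * L
  = 51 * 0.22 * 1.7 * 374
  = 7133.68 kJ


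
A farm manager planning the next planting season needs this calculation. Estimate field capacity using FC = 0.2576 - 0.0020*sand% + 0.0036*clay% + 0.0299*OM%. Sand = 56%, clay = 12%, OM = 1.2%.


FC = 0.2576 - 0.0020*56 + 0.0036*12 + 0.0299*1.2
   = 0.2576 - 0.1120 + 0.0432 + 0.0359
   = 0.2247


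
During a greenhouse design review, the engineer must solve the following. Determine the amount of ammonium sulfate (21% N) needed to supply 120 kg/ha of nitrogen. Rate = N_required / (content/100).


Rate = N_required / (N_content / 100)
     = 120 / (21 / 100)
     = 120 / 0.21
     = 571.43 kg/ha


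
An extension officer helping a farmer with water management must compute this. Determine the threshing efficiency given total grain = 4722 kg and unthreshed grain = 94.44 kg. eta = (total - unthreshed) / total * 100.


eta = (total - unthreshed) / total * 100
    = (4722 - 94.44) / 4722 * 100
    = 4627.56 / 4722 * 100
    = 98%


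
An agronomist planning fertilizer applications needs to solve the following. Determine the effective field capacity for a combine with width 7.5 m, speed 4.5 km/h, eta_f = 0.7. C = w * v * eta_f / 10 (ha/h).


C = w * v * eta_f / 10
  = 7.5 * 4.5 * 0.7 / 10
  = 23.63 / 10
  = 2.36 ha/h


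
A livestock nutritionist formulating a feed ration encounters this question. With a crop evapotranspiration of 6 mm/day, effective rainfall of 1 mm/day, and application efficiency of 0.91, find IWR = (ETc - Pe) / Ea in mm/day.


IWR = (ETc - Pe) / Ea
    = (6 - 1) / 0.91
    = 5 / 0.91
    = 5.49 mm/day
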